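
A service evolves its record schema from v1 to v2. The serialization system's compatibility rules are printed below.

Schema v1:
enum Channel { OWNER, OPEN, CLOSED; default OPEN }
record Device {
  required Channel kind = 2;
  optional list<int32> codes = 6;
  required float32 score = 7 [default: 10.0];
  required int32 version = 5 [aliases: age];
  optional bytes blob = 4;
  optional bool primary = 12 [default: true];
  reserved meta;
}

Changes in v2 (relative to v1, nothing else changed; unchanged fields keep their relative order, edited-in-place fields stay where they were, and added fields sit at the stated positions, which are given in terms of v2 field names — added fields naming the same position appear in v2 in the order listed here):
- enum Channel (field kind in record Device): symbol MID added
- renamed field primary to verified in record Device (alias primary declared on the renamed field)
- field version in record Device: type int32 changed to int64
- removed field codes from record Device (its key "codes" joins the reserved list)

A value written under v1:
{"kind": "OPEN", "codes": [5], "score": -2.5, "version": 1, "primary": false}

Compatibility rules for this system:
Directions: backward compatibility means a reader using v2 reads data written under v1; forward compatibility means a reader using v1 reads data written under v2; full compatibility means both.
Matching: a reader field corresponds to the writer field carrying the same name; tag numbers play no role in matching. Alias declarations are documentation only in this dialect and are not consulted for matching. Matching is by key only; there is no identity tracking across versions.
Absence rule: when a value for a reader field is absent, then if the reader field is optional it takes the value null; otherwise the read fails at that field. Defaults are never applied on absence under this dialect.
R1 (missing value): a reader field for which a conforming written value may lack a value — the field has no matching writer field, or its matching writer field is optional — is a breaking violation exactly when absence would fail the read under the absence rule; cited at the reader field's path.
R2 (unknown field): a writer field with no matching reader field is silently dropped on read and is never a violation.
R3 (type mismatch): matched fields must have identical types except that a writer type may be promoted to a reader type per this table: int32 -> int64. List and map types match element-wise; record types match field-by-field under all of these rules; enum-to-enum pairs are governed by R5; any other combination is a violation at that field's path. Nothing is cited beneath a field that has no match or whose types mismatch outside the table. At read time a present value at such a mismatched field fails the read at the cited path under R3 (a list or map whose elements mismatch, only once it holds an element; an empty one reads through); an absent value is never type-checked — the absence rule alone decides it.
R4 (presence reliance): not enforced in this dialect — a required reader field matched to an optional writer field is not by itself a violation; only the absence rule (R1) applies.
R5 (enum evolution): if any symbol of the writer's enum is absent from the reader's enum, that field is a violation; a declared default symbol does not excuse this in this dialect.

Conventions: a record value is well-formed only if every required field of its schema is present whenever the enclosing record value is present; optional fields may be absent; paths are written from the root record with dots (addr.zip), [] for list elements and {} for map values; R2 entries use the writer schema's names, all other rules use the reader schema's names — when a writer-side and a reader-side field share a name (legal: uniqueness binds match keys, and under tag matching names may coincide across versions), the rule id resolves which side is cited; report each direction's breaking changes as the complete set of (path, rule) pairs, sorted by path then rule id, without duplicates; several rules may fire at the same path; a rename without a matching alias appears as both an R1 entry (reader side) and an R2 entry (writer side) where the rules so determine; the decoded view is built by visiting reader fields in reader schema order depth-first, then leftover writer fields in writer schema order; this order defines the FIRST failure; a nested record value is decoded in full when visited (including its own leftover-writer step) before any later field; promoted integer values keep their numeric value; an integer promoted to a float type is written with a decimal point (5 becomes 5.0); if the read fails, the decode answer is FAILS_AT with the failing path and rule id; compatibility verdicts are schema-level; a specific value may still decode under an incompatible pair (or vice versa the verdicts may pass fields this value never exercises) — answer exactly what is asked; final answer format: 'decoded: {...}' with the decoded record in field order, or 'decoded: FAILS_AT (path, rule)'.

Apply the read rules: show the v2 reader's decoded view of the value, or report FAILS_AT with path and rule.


arrows below run writer -> reader for Device
migrating the Device value to v2:
  kind := "OPEN"
  score := -2.5
  version := 1 (int32 -> int64)
  blob := null (not supplied -> null)
  verified := null (not supplied -> null)
  writer codes: unmatched, discarded
  writer primary: unmatched, discarded
  => decoded: {"kind": "OPEN", "score": -2.5, "version": 1, "blob": null, "verified": null}
the other Device changes do not affect what is asked:
  enum Channel (field kind in record Device): symbol MID added -> a verdict-level change on Device — the shown value reads the same
  field version in record Device: type int32 changed to int64 -> a verdict-level change on Device — the shown value reads the same

decoded: {"kind": "OPEN", "score": -2.5, "version": 1, "blob": null, "verified": null}


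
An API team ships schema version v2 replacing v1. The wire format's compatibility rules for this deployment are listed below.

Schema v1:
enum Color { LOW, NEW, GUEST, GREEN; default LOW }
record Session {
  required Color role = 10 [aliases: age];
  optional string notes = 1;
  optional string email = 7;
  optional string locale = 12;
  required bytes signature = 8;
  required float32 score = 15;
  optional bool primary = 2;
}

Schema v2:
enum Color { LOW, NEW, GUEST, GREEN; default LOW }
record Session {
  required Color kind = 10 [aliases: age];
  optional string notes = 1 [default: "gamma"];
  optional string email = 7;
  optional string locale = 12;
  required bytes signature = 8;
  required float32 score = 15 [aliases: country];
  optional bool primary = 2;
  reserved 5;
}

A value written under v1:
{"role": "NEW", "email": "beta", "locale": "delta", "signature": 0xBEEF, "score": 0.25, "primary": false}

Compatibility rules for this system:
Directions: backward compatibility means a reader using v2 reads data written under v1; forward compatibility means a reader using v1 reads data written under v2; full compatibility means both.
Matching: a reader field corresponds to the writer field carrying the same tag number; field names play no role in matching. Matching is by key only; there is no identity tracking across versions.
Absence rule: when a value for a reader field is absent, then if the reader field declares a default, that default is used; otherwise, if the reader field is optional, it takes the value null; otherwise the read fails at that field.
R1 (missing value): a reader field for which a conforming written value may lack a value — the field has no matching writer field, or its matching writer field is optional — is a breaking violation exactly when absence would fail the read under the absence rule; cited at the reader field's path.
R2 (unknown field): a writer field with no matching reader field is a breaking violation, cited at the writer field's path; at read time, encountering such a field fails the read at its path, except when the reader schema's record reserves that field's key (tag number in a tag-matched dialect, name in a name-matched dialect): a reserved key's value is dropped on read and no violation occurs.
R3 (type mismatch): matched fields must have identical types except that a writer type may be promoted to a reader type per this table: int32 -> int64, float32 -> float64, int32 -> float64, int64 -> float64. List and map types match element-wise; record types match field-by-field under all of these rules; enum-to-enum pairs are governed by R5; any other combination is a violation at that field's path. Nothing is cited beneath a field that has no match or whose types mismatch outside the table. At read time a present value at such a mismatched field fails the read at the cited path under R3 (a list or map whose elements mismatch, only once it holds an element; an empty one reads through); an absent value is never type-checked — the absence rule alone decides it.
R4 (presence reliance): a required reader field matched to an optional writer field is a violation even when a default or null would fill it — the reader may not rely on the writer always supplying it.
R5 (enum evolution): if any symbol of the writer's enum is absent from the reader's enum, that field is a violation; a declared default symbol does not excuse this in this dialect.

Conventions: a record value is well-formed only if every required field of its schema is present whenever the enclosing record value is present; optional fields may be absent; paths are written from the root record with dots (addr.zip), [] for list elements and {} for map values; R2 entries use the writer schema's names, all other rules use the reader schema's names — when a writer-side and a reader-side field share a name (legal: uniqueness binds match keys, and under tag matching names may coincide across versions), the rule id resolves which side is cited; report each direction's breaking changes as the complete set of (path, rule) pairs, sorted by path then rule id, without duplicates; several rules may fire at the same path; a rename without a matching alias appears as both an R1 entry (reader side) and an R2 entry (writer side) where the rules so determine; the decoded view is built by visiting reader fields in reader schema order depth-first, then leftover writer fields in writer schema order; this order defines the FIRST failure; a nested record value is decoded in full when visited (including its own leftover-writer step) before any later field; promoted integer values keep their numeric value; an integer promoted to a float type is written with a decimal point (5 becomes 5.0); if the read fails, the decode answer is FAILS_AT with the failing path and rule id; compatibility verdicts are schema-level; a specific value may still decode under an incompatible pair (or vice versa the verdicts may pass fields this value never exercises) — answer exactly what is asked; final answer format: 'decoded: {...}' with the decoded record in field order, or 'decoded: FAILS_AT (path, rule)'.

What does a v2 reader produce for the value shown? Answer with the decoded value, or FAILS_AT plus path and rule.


decoded: {"kind": "NEW", "notes": "gamma", "email": "beta", "locale": "delta", "signature": 0xBEEF, "score": 0.25, "primary": false}

in Session below, arrows point writer -> reader
decoding the Session value with the v2 reader:
  kind := "NEW" (from writer role)
  notes := "gamma" (missing; default applied)
  email := "beta"
  locale := "delta"
  signature := 0xBEEF
  score := 0.25
  primary := false
  => decoded: {"kind": "NEW", "notes": "gamma", "email": "beta", "locale": "delta", "signature": 0xBEEF, "score": 0.25, "primary": false}


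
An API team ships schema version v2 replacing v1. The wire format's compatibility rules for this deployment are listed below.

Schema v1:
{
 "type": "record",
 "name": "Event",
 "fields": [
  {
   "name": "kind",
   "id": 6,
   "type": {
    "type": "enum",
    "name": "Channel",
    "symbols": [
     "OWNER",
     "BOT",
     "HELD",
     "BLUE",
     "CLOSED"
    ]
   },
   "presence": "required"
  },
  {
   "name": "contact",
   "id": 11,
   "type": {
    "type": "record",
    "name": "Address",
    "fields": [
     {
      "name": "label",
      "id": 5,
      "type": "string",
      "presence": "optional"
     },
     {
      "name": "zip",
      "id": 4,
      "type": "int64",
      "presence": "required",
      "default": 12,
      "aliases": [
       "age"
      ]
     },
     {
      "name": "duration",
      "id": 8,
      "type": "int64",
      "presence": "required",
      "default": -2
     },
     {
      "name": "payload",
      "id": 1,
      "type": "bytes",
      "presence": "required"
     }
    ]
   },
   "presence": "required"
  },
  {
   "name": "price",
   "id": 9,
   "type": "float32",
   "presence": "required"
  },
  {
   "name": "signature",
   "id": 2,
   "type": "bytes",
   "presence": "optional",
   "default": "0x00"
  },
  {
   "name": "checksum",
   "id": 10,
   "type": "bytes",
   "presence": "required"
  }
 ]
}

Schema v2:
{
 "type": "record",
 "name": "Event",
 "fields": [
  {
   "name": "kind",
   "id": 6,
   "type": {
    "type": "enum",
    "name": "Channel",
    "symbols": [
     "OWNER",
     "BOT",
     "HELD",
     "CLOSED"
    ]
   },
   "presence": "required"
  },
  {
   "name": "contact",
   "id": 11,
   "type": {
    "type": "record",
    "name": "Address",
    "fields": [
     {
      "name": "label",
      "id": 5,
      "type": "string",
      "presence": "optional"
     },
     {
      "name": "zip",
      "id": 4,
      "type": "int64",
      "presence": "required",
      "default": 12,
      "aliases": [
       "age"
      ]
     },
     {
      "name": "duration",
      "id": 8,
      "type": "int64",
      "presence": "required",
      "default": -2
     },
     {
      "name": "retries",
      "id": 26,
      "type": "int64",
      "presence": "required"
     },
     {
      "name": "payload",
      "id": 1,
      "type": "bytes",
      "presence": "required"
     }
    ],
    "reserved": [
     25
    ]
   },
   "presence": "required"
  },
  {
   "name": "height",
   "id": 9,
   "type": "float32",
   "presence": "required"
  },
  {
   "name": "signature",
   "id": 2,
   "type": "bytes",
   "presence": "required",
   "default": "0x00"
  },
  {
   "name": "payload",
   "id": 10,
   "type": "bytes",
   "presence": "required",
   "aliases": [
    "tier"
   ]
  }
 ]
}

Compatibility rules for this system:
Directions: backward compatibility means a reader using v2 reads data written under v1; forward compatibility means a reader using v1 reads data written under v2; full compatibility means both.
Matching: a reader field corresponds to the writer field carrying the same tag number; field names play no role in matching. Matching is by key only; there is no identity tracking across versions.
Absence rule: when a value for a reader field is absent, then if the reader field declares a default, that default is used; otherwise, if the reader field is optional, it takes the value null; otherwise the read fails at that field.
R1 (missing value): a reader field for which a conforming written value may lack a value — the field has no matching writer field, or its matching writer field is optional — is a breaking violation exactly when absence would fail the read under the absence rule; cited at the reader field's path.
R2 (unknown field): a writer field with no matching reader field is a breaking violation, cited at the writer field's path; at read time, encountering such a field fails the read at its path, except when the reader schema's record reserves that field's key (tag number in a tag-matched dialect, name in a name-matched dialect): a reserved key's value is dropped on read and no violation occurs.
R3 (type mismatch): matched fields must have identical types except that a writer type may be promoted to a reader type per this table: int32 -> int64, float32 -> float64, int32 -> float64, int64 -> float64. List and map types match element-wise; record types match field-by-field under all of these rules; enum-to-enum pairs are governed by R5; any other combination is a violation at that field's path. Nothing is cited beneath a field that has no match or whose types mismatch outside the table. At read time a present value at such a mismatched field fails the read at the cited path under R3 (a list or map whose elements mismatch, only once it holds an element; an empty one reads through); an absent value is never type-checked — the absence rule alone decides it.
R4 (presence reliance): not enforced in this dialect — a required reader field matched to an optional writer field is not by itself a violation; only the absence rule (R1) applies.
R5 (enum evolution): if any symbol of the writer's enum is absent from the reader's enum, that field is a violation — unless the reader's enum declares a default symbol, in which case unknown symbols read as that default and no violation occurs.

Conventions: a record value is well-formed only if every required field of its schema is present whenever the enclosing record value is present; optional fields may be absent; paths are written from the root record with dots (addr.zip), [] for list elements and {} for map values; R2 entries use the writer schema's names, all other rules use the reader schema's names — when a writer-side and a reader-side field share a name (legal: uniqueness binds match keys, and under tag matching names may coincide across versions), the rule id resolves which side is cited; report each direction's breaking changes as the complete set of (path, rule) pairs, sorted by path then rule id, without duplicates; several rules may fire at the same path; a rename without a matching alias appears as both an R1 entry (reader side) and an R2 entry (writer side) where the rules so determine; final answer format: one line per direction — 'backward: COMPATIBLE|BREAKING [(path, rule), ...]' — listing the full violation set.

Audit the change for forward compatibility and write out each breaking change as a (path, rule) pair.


in Event below, arrows point writer -> reader
forward on Event — v1 reading data written by v2:
  kind <- kind (Channel -> Channel, writer required)
  contact <- contact (Address -> Address, writer required)
  price <- height (float32 -> float32, writer required)
  signature <- signature (bytes -> bytes, writer required)
  checksum <- payload (bytes -> bytes, writer required)
  contact.label <- contact.label (string -> string, writer optional)
  contact.zip <- contact.zip (int64 -> int64, writer required)
  contact.duration <- contact.duration (int64 -> int64, writer required)
  contact.payload <- contact.payload (bytes -> bytes, writer required)
  leftover writer field: contact.retries
  R2 fires at contact.retries
  => forward verdict for Event: BREAKING, 1 violation(s)
checking off the Event differences that do not matter here:
  renamed field checksum to payload in record Event -> fires no rule on Event, leaving the asked answer as it is
  enum Channel (field kind in record Event): symbol BLUE removed -> its effect on Event is confined to the backward direction, not asked
  field signature in record Event: optional changed to required -> fires no rule on Event, leaving the asked answer as it is
  renamed field price to height in record Event -> fires no rule on Event, leaving the asked answer as it is

forward: BREAKING [(contact.retries, R2)]


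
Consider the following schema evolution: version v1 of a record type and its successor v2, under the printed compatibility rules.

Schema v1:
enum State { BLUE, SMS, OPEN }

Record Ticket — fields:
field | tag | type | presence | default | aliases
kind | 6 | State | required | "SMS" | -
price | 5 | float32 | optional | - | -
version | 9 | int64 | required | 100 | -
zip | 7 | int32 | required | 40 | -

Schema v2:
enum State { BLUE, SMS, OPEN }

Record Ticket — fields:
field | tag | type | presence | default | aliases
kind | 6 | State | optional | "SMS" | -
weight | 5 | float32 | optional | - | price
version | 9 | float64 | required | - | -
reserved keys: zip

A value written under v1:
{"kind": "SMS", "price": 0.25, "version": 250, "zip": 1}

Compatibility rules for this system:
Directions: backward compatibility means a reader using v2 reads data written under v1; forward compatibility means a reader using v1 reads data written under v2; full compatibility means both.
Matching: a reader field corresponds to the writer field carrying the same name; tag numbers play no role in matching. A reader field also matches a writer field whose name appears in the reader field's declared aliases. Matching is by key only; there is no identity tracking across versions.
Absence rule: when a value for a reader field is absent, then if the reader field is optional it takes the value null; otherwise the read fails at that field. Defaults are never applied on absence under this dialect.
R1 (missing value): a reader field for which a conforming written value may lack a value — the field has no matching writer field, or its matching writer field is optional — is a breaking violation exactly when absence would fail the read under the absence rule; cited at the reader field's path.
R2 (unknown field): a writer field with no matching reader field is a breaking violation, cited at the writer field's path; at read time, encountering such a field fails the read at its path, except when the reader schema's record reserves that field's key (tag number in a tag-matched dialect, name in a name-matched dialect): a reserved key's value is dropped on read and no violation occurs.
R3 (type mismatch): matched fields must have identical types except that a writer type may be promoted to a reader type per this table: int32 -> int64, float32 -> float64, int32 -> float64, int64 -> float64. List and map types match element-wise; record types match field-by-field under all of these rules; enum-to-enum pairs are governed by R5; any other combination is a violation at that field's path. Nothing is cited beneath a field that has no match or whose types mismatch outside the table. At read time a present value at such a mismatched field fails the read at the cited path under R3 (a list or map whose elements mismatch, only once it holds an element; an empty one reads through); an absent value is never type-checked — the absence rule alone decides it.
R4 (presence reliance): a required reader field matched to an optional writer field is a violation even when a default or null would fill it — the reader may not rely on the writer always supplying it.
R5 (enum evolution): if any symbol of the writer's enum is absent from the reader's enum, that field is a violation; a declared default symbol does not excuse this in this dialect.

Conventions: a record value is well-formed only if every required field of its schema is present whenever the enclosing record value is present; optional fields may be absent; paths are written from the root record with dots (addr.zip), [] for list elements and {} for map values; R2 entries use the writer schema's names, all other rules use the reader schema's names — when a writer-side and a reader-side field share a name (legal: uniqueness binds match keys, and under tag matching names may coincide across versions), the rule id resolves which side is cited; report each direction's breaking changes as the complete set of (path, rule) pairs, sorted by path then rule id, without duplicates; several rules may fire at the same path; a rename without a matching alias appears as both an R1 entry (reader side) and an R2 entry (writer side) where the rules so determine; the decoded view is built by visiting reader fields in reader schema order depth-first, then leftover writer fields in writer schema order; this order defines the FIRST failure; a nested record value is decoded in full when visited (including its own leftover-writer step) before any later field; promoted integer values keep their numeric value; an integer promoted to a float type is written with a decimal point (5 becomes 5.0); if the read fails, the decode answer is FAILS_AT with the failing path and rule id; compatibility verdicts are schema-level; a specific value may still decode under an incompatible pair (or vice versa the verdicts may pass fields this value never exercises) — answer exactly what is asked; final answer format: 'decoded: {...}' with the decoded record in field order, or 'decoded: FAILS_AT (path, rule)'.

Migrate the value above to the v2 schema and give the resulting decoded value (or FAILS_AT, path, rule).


each type pair in Ticket: writer, then reader
decode walk for Ticket under reader schema v2:
  kind := "SMS"
  weight := 0.25 (from writer price)
  version := 250.0 (int64 -> float64)
  writer zip: reserved -> dropped
  => decoded: {"kind": "SMS", "weight": 0.25, "version": 250.0}
ruling out the remaining Ticket differences:
  field kind in record Ticket: required changed to optional -> schema-level compatibility only; this Ticket value's decode is unchanged
  field version in record Ticket: type int64 changed to float64 (its default is dropped) -> schema-level compatibility only; this Ticket value's decode is unchanged

decoded: {"kind": "SMS", "weight": 0.25, "version": 250.0}


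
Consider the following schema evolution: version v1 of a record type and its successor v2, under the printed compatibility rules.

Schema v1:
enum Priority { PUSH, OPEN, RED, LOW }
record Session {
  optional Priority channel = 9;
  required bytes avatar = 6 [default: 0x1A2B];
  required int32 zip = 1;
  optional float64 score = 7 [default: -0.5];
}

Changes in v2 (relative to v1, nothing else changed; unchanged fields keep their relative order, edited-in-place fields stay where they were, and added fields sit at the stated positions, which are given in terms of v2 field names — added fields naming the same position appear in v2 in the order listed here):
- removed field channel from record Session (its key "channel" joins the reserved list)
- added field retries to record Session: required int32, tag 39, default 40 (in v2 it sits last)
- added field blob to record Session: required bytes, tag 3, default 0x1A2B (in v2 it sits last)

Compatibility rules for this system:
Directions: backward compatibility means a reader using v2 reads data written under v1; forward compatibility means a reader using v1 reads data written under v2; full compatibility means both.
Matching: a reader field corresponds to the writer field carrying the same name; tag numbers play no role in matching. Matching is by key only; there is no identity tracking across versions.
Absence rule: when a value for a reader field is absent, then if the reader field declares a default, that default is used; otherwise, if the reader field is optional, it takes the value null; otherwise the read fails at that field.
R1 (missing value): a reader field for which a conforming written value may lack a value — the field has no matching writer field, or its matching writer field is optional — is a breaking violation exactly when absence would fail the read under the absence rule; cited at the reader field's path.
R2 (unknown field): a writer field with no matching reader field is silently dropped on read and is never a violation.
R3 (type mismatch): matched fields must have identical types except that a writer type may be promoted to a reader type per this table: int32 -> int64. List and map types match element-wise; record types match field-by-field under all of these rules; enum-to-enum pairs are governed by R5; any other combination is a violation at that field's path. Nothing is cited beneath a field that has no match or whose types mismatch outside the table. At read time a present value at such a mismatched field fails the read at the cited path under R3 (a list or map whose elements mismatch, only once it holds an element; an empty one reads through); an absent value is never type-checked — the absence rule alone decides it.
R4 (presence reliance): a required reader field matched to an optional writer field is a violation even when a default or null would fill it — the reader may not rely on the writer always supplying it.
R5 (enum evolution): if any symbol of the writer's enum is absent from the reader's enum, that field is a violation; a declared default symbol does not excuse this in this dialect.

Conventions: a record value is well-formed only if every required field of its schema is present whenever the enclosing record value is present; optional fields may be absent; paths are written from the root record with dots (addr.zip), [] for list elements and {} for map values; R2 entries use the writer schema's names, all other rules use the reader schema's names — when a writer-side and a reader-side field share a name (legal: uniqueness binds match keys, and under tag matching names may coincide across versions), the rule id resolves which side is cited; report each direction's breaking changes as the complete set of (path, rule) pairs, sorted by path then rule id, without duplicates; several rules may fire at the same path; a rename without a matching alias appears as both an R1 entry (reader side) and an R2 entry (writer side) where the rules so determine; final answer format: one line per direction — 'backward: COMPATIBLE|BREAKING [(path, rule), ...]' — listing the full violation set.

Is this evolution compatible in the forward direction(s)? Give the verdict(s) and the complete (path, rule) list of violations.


in Session below, arrows point writer -> reader
forward pass over Session, reader schema v1, writer schema v2:
  channel: no writer match
  avatar: bytes -> bytes, writer required; from avatar
  zip: int32 -> int32, writer required; from zip
  score: float64 -> float64, writer optional; from score
  leftover writer field: retries
  leftover writer field: blob
  => no violations; forward on Session: COMPATIBLE
remaining Session differences; none change what is asked:
  removed field channel from record Session (its key "channel" joins the reserved list) -> no rule fires on it in Session's dialect; the asked verdict holds
  added field retries to record Session: required int32, tag 39, default 40 (in v2 it sits last) -> no rule fires on it in Session's dialect; the asked verdict holds
  added field blob to record Session: required bytes, tag 3, default 0x1A2B (in v2 it sits last) -> no rule fires on it in Session's dialect; the asked verdict holds

forward: COMPATIBLE []


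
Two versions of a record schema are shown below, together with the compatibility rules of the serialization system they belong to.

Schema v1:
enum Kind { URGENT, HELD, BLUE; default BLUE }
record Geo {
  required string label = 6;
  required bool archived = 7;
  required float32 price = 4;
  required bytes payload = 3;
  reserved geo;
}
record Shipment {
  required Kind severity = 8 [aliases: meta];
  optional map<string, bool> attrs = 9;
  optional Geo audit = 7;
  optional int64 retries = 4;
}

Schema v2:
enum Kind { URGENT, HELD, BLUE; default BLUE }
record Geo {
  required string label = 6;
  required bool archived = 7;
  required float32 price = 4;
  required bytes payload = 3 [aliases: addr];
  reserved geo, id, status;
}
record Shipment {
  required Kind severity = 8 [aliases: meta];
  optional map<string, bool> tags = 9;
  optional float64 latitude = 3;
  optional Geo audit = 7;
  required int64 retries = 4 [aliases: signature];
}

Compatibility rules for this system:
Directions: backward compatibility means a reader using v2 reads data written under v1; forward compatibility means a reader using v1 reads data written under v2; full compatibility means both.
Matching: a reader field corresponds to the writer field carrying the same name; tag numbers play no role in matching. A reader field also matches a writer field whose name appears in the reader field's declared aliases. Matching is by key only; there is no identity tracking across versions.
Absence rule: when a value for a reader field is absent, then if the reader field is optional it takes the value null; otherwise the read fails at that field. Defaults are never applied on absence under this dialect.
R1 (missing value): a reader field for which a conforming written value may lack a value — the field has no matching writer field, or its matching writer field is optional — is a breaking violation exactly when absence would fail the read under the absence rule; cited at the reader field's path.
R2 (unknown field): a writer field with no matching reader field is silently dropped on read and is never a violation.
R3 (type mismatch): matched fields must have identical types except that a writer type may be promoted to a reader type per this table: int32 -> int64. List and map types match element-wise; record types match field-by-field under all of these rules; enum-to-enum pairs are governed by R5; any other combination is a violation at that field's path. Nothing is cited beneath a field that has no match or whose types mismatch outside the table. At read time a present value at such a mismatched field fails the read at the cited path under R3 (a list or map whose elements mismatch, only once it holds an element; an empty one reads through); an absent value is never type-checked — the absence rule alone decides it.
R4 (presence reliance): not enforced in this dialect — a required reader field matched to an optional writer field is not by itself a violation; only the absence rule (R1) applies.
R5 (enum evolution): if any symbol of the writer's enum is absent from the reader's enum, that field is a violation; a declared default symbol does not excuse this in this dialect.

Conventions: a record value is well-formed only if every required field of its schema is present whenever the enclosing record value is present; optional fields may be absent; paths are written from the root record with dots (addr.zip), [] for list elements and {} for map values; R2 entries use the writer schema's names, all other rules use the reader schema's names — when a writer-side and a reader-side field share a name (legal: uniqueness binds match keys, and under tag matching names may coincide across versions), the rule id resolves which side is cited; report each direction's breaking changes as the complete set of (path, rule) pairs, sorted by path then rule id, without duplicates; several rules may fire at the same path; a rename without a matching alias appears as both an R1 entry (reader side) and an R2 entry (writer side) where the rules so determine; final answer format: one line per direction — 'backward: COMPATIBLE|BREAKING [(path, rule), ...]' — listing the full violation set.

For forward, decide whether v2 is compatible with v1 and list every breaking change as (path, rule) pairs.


forward: COMPATIBLE []

the writer's type comes first in each Shipment pair
forward for Shipment (reader v1, writer v2):
  writer required, Kind -> Kind: reader severity maps from writer severity
  no writer field matches reader attrs
  writer optional, Geo -> Geo: reader audit maps from writer audit
  writer required, int64 -> int64: reader retries maps from writer retries
  tags (writer side), unknown to reader
  latitude (writer side), unknown to reader
  writer required, string -> string: reader audit.label maps from writer audit.label
  writer required, bool -> bool: reader audit.archived maps from writer audit.archived
  writer required, float32 -> float32: reader audit.price maps from writer audit.price
  writer required, bytes -> bytes: reader audit.payload maps from writer audit.payload
  => forward verdict for Shipment: COMPATIBLE, no violations
ruling out the remaining Shipment differences:
  field retries in record Shipment: optional changed to required -> affects backward compatibility only, which is not asked
  added field latitude to record Shipment: optional float64, tag 3 (in v2 it sits immediately before audit) -> triggers nothing under Shipment's printed rules — same verdict
  renamed field attrs to tags in record Shipment -> triggers nothing under Shipment's printed rules — same verdict


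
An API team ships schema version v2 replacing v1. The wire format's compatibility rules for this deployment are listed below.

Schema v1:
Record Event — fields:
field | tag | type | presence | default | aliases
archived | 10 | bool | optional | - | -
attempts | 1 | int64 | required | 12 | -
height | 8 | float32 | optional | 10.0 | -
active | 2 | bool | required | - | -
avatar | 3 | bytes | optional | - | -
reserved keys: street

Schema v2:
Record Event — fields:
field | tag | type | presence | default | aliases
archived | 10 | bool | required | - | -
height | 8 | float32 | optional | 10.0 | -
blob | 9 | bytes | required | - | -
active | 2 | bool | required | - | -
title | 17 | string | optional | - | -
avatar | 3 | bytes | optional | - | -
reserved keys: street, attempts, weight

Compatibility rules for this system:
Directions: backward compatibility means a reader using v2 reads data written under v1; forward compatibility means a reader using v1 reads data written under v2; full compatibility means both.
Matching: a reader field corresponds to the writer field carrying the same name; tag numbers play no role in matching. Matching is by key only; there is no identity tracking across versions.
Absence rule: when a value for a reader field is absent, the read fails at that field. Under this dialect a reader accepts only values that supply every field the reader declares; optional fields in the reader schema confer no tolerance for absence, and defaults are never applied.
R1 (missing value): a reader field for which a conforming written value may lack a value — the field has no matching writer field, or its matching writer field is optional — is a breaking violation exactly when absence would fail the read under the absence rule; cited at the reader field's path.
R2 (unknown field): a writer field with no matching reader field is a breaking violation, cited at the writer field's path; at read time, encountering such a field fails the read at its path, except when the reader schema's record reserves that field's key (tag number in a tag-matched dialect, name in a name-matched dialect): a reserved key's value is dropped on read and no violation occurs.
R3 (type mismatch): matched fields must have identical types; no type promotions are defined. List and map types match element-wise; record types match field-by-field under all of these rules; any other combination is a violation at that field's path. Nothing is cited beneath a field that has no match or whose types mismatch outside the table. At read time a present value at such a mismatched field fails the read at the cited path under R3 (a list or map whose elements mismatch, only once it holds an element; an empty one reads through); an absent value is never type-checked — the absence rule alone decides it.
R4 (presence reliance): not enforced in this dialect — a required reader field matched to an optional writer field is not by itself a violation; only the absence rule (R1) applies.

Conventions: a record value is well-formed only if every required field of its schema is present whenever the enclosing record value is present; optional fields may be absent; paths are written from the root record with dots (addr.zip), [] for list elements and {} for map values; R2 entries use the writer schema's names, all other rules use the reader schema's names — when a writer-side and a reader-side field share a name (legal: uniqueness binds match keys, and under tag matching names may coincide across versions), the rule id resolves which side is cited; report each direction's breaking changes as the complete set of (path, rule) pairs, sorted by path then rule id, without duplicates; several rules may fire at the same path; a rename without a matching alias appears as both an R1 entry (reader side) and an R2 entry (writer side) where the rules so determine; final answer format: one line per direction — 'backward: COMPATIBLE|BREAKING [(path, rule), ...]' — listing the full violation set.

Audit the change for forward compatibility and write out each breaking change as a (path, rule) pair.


each type pair in Event: writer, then reader
forward pass over Event, reader schema v1, writer schema v2:
  writer required, bool -> bool: reader archived maps from writer archived
  attempts has no writer counterpart
  writer optional, float32 -> float32: reader height maps from writer height
  writer required, bool -> bool: reader active maps from writer active
  writer optional, bytes -> bytes: reader avatar maps from writer avatar
  writer field blob has no reader counterpart
  writer field title has no reader counterpart
  rule R1 violated at attempts
  rule R1 violated at avatar
  rule R2 violated at blob
  rule R1 violated at height
  rule R2 violated at title
  => forward: BREAKING (5)

forward: BREAKING [(attempts, R1), (avatar, R1), (blob, R2), (height, R1), (title, R2)]
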